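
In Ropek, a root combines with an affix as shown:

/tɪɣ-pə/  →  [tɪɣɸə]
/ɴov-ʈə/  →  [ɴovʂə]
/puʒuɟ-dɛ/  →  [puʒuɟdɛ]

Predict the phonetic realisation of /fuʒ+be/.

The data show progressive manner assimilation: /p/ → [ɸ] after /ɣ/; /ʈ/ → [ʂ] after /v/. In each pair only manner changes, matching the preceding consonant, while place and voice stay constant.
Nothing changes in [puʒuɟdɛ]: there the adjacent consonants already agree in manner (/d/ and /ɟ/ are both stops), so this form is consistent with the same rule.
/b/ is a voiced bilabial stop. The preceding trigger /ʒ/ is a fricative, so /b/ must become a fricative as well.
The voiced bilabial fricative is [β], so /b/ → [β].

[fuʒβe]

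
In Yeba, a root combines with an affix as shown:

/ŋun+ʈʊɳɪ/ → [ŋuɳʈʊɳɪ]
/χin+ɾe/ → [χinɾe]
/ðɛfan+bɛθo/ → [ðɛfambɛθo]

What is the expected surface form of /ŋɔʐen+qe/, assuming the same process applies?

The data show regressive place assimilation: /n/ → [ɳ] before /ʈ/; /n/ → [m] before /b/. In each pair only place changes, matching the following consonant, while manner and voice stay constant.
Nothing changes in [χinɾe]: there the adjacent consonants already agree in place (/n/ and /ɾ/ are both alveolar), so this form is consistent with the same rule.
/n/ is a voiced alveolar nasal. The following trigger /q/ is uvular, so /n/ must become uvular as well.
A voiced uvular nasal is [ɴ], so the surface segment is [ɴ].

[ŋɔʐeɴqe]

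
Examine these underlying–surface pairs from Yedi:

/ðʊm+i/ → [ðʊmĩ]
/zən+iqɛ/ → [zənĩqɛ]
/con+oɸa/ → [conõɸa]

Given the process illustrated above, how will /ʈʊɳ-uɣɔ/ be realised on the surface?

The data show progressive nasality assimilation (vowel nasalisation): /i/ → [ĩ] after /m/; /i/ → [ĩ] after /n/; /o/ → [õ] after /n/ — a vowel is nasalised by an immediately preceding nasal consonant.
The vowel /u/ is adjacent to the preceding nasal /ɳ/, so it acquires [+nasal] and surfaces as [ũ].

[ʈʊɳũɣɔ]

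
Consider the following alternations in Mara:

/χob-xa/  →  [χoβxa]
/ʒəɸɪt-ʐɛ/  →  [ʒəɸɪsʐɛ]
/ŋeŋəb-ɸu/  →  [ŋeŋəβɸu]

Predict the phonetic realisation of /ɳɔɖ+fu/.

The data show regressive manner assimilation: /b/ → [β] before /x/; /t/ → [s] before /ʐ/; /b/ → [β] before /ɸ/. In each pair only manner changes, matching the following consonant, while place and voice stay constant.
/ɖ/ is a voiced retroflex stop. The following trigger /f/ is a fricative, so /ɖ/ must become a fricative as well.
A voiced retroflex fricative is [ʐ], so the surface segment is [ʐ].

[ɳɔʐfu]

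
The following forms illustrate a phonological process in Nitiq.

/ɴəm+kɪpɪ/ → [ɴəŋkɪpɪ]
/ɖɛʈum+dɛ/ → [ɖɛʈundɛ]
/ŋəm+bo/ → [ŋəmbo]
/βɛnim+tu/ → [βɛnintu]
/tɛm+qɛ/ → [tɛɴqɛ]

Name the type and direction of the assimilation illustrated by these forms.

Comparing underlying and surface forms, /m/ → [ŋ] is the alternation; the neighbouring /k/ is constant.
The change bilabial → velar matches the place of the following /k/, identifying this as place assimilation.
Manner and voice are unchanged, so the assimilation is partial, not total.
Checking the remaining alternations: /m/ → [n] before /d/ (bilabial → alveolar, matching alveolar); /m/ → [n] before /t/ (bilabial → alveolar, matching alveolar); /m/ → [ɴ] before /q/ (bilabial → uvular, matching uvular) — only place changes, and always toward the following segment.
No alternation appears in [ŋəmbo]: there the adjacent consonants already agree in place (/m/ and /b/ are both bilabial), so this form is consistent with the same rule.
Since the segment that changes precedes the conditioning segment, the assimilation is regressive.

regressive place assimilation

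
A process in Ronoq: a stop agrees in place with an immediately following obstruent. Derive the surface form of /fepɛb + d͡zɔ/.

/b/ is a voiced bilabial stop. The following trigger /d͡z/ is alveolar, so /b/ must become alveolar as well.
Changing only its place to alveolar gives [d] — the voiced alveolar stop.

[fepɛdd͡zɔ]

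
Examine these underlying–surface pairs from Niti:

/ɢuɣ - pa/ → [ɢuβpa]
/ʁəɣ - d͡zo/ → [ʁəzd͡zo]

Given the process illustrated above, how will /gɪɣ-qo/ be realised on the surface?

The data show regressive place assimilation: /ɣ/ → [β] before /p/; /ɣ/ → [z] before /d͡z/. In each pair only place changes, matching the following consonant, while manner and voice stay constant.
The rule targets /ɣ/ (voiced velar fricative), which sits before the trigger /q/ (uvular).
The voiced uvular fricative is [ʁ], so /ɣ/ → [ʁ].

[gɪʁqo]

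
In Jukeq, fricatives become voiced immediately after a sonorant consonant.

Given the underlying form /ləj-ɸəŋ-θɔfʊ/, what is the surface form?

/ɸ/ is a voiceless bilabial fricative. The preceding trigger /j/ is voiced, so /ɸ/ must become voiced as well.
A voiced bilabial fricative is [β], so the surface segment is [β].
The same rule applies at the second boundary: /θ/ → [ð] next to /ŋ/.

[ləjβəŋðɔfʊ]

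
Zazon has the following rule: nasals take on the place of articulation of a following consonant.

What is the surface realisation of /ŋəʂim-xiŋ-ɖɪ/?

/m/ is a voiced bilabial nasal. The following trigger /x/ is velar, so /m/ must become velar as well.
The voiced velar nasal is [ŋ], so /m/ → [ŋ].
At the second juncture, /ŋ/ likewise becomes [ɳ] adjacent to /ɖ/.

[ŋəʂiŋxiɳɖɪ]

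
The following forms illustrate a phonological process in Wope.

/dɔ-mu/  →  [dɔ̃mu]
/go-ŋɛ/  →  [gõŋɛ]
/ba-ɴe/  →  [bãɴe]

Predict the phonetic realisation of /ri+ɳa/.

The data show regressive nasality assimilation (vowel nasalisation): /ɔ/ → [ɔ̃] before /m/; /o/ → [õ] before /ŋ/; /a/ → [ã] before /ɴ/ — a vowel is nasalised by an immediately following nasal consonant.
/i/ sits next to the nasal /ɳ/ and is therefore nasalised to [ĩ].

[rĩɳa]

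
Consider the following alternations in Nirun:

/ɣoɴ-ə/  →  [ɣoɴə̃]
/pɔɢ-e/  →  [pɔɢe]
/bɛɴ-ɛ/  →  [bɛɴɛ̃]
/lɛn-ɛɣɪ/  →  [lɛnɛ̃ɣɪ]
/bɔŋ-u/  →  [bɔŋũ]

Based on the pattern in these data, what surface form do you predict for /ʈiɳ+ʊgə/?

The data show progressive nasality assimilation (vowel nasalisation): /ə/ → [ə̃] after /ɴ/; /ɛ/ → [ɛ̃] after /ɴ/; /ɛ/ → [ɛ̃] after /n/; /u/ → [ũ] after /ŋ/ — a vowel is nasalised by an immediately preceding nasal consonant.
No change occurs in [pɔɢe] because the vowel at the boundary is adjacent to an oral consonant, not a nasal (/e/ next to /ɢ/).
The vowel /ʊ/ is adjacent to the preceding nasal /ɳ/, so it acquires [+nasal] and surfaces as [ʊ̃].

[ʈiɳʊ̃gə]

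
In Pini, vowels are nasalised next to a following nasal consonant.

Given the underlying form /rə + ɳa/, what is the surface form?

[rə̃ɳa]

/ə/ sits next to the nasal /ɳ/ and is therefore nasalised to [ə̃].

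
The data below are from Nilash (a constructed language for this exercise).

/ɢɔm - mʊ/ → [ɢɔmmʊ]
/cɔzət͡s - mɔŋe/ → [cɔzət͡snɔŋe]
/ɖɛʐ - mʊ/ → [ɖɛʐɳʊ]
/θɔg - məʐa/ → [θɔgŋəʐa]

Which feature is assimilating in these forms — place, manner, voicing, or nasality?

The segment that alternates is /m/, which surfaces as [n] when adjacent to /t͡s/.
The change bilabial → alveolar matches the place of the preceding /t͡s/, identifying this as place assimilation.
The same holds elsewhere in the data: /m/ → [ɳ] after /ʐ/ (bilabial → retroflex, matching retroflex); /m/ → [ŋ] after /g/ (bilabial → velar, matching velar) — only place changes, and always toward the preceding segment.
Nothing changes in [ɢɔmmʊ]: there the adjacent consonants already agree in place (/m/ and /m/ are both bilabial), so this form is consistent with the same rule.

place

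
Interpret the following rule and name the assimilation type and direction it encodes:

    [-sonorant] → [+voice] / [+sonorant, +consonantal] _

The structural change is [+voice], and the conditioning segment [+sonorant, +consonantal] (a sonorant consonant) is itself voiced, so the target comes to share the voicing of its neighbour — voicing assimilation.
The conditioning segment sits to the left of the focus bar, meaning the trigger precedes the segment that changes — progressive assimilation.

progressive voicing assimilation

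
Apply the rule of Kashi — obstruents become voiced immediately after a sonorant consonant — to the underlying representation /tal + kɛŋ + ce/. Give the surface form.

The rule targets /k/ (voiceless velar stop), which sits after the trigger /l/ (voiced).
A voiced velar stop is [g], so the surface segment is [g].
At the second juncture, /c/ likewise becomes [ɟ] adjacent to /ŋ/.

[talgɛŋɟe]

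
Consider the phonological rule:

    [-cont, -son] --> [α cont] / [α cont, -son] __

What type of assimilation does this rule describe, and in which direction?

The shared variable α links the value of [cont] on the target to that of the neighbouring obstruent. [cont] distinguishes stops from fricatives — a manner-of-articulation feature — so this is manner assimilation.
The conditioning segment sits to the left of the focus bar, meaning the trigger precedes the segment that changes — progressive assimilation.

progressive manner assimilation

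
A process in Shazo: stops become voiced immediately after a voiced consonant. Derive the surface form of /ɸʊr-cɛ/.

/c/ is a voiceless palatal stop. The preceding trigger /r/ is voiced, so /c/ must become voiced as well.
The voiced palatal stop is [ɟ], so /c/ → [ɟ].

[ɸʊrɟɛ]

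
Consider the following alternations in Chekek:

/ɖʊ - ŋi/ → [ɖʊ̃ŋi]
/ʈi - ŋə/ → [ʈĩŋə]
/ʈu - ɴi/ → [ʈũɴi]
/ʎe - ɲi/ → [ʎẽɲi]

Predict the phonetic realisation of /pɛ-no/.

[pɛ̃no]

The data show regressive nasality assimilation (vowel nasalisation): /ʊ/ → [ʊ̃] before /ŋ/; /i/ → [ĩ] before /ŋ/; /u/ → [ũ] before /ɴ/; /e/ → [ẽ] before /ɲ/ — a vowel is nasalised by an immediately following nasal consonant.
/ɛ/ sits next to the nasal /n/ and is therefore nasalised to [ɛ̃].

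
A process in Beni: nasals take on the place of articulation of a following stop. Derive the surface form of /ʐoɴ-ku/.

[ʐoŋku]

The rule targets /ɴ/ (voiced uvular nasal), which sits before the trigger /k/ (velar).
Changing only its place to velar gives [ŋ] — the voiced velar nasal.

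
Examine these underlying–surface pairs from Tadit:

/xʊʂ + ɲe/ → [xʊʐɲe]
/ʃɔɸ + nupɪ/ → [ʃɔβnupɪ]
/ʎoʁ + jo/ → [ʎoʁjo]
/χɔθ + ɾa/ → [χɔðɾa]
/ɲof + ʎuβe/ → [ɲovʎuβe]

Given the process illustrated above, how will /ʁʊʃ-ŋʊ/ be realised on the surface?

[ʁʊʒŋʊ]

The data show regressive voicing assimilation: /ʂ/ → [ʐ] before /ɲ/; /ɸ/ → [β] before /n/; /θ/ → [ð] before /ɾ/; /f/ → [v] before /ʎ/. In each pair only voicing changes, matching the following consonant, while place and manner stay constant.
Nothing changes in [ʎoʁjo]: there the adjacent consonants already agree in voicing (/ʁ/ and /j/ are both voiced), so this form is consistent with the same rule.
The rule targets /ʃ/ (voiceless postalveolar fricative), which sits before the trigger /ŋ/ (voiced).
A voiced postalveolar fricative is [ʒ], so the surface segment is [ʒ].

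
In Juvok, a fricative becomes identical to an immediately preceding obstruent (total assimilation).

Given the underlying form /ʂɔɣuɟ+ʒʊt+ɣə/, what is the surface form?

[ʂɔɣuɟɟʊttə]

/ʒ/ is the segment targeted by the rule; it sits immediately after /ɟ/, so it assimilates completely and surfaces as [ɟ].
At the second juncture, /ɣ/ likewise becomes [t] adjacent to /t/.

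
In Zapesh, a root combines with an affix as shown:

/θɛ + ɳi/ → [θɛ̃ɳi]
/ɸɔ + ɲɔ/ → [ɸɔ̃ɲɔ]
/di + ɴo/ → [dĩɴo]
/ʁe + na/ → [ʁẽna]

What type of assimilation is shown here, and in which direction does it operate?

The vowel /ɛ/ surfaces as nasalised [ɛ̃] next to the following nasal /ɳ/ — it has acquired the [+nasal] feature of its neighbour.
Likewise in the remaining data: /ɔ/ → [ɔ̃] before /ɲ/; /i/ → [ĩ] before /ɴ/; /e/ → [ẽ] before /n/ — each time a vowel is nasalised next to a following nasal.
Because the conditioning nasal is to the right of the vowel that changes, the process is regressive (anticipatory).

regressive nasality assimilation (vowel nasalisation)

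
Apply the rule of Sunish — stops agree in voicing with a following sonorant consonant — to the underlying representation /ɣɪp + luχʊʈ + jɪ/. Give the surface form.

/p/ is a voiceless bilabial stop. The following trigger /l/ is voiced, so /p/ must become voiced as well.
Changing only its voicing to voiced gives [b] — the voiced bilabial stop.
At the second juncture, /ʈ/ likewise becomes [ɖ] adjacent to /j/.

[ɣɪbluχʊɖjɪ]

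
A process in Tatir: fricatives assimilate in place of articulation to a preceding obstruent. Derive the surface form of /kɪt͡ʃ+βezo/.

/β/ is a voiced bilabial fricative. The preceding trigger /t͡ʃ/ is postalveolar, so /β/ must become postalveolar as well.
The voiced postalveolar fricative is [ʒ], so /β/ → [ʒ].

[kɪt͡ʃʒezo]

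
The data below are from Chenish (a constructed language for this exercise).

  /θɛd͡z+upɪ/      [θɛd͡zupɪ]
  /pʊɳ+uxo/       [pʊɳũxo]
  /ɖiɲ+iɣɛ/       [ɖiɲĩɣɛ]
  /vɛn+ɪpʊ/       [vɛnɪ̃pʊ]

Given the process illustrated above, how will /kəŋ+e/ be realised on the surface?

The data show progressive nasality assimilation (vowel nasalisation): /u/ → [ũ] after /ɳ/; /i/ → [ĩ] after /ɲ/; /ɪ/ → [ɪ̃] after /n/ — a vowel is nasalised by an immediately preceding nasal consonant.
No change occurs in [θɛd͡zupɪ] because the vowel at the boundary is adjacent to an oral consonant, not a nasal (/u/ next to /d͡z/).
The vowel /e/ is adjacent to the preceding nasal /ŋ/, so it acquires [+nasal] and surfaces as [ẽ].

[kəŋẽ]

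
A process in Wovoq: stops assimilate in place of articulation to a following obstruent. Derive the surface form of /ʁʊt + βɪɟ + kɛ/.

[ʁʊpβɪgkɛ]

/t/ is a voiceless alveolar stop. The following trigger /β/ is bilabial, so /t/ must become bilabial as well.
A voiceless bilabial stop is [p], so the surface segment is [p].
At the second juncture, /ɟ/ likewise becomes [g] adjacent to /k/.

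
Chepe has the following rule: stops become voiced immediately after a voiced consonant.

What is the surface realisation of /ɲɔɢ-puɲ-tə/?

[ɲɔɢbuɲdə]

The rule targets /p/ (voiceless bilabial stop), which sits after the trigger /ɢ/ (voiced).
Changing only its voicing to voiced gives [b] — the voiced bilabial stop.
At the second juncture, /t/ likewise becomes [d] adjacent to /ɲ/.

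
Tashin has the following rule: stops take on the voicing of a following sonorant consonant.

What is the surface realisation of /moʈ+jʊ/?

[moɖjʊ]

The rule targets /ʈ/ (voiceless retroflex stop), which sits before the trigger /j/ (voiced).
Changing only its voicing to voiced gives [ɖ] — the voiced retroflex stop.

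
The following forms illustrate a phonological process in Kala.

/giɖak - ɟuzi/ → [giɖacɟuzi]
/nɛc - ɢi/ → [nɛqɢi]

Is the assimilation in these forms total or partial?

partial assimilation

Comparing underlying and surface forms, /k/ → [c] is the alternation; the neighbouring /ɟ/ is constant.
/k/ is velar while /ɟ/ is palatal; the output [c] is palatal, matching the trigger — so the feature that spreads is place.
Manner and voice are unchanged, so the assimilation is partial, not total.
Checking the remaining alternation: /c/ → [q] before /ɢ/ (palatal → uvular, matching uvular) — only place changes, and always toward the following segment.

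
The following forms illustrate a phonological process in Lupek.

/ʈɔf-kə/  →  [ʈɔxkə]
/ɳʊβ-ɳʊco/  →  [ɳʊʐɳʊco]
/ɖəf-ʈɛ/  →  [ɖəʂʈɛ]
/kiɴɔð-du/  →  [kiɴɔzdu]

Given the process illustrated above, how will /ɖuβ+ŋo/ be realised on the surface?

The data show regressive place assimilation: /f/ → [x] before /k/; /β/ → [ʐ] before /ɳ/; /f/ → [ʂ] before /ʈ/; /ð/ → [z] before /d/. In each pair only place changes, matching the following consonant, while manner and voice stay constant.
/β/ is a voiced bilabial fricative. The following trigger /ŋ/ is velar, so /β/ must become velar as well.
Changing only its place to velar gives [ɣ] — the voiced velar fricative.

[ɖuɣŋo]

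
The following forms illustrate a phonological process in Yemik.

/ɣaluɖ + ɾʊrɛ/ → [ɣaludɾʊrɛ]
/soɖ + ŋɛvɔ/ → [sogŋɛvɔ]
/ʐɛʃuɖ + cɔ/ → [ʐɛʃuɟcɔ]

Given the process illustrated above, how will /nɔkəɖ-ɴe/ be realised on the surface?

[nɔkəɢɴe]

The data show regressive place assimilation: /ɖ/ → [d] before /ɾ/; /ɖ/ → [g] before /ŋ/; /ɖ/ → [ɟ] before /c/. In each pair only place changes, matching the following consonant, while manner and voice stay constant.
/ɖ/ is a voiced retroflex stop. The following trigger /ɴ/ is uvular, so /ɖ/ must become uvular as well.
The voiced uvular stop is [ɢ], so /ɖ/ → [ɢ].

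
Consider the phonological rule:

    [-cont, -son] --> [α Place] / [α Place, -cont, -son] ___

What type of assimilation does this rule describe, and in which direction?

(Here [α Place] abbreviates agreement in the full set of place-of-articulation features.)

progressive place assimilation

The shared variable α links the value of the place features (abbreviated [Place]) on the target to the same value on the neighbouring segment, so place is the feature that assimilates.
Since the environment is written before the underscore, the trigger precedes the target; the direction is progressive.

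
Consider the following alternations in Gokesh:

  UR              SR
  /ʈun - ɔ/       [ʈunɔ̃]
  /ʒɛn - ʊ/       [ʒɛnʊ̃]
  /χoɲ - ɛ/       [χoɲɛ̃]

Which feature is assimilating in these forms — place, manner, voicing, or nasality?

The vowel /ɔ/ surfaces as nasalised [ɔ̃] next to the preceding nasal /n/ — it has acquired the [+nasal] feature of its neighbour.
The other forms show the same pattern: /ʊ/ → [ʊ̃] after /n/; /ɛ/ → [ɛ̃] after /ɲ/ — each time a vowel is nasalised next to a preceding nasal.

nasality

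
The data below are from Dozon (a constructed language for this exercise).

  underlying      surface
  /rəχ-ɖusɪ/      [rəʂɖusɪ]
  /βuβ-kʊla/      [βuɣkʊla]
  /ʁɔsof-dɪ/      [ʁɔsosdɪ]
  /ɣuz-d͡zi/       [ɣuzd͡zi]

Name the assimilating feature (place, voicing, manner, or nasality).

The segment that alternates is /χ/, which surfaces as [ʂ] when adjacent to /ɖ/.
/χ/ is uvular while /ɖ/ is retroflex; the output [ʂ] is retroflex, matching the trigger — so the feature that spreads is place.
The other alternating forms pattern the same way: /β/ → [ɣ] before /k/ (bilabial → velar, matching velar); /f/ → [s] before /d/ (labiodental → alveolar, matching alveolar) — only place changes, and always toward the following segment.
Nothing changes in [ɣuzd͡zi]: there the adjacent consonants already agree in place (/z/ and /d͡z/ are both alveolar), so this form is consistent with the same rule.

place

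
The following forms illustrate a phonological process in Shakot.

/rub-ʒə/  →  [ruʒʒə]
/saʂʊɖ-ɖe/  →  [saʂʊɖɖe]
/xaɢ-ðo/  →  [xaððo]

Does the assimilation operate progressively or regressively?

The segment that alternates is /b/, which surfaces as [ʒ] when adjacent to /ʒ/.
The output [ʒ] is identical to the trigger /ʒ/ — every feature (place, manner, voicing) has been copied — so this is total assimilation.
The remaining alternation confirms this: /ɢ/ → [ð] before /ð/ — in each case the output is a copy of the following consonant.
In [saʂʊɖɖe] the two consonants at the boundary are already identical (/ɖ/ + /ɖ/), so the rule applies vacuously and nothing changes.
The trigger is the following segment, so the direction is regressive (anticipatory).

regressive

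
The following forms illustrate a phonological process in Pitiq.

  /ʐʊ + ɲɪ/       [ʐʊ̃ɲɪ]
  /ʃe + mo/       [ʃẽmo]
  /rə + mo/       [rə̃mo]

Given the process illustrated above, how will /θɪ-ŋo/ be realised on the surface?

The data show regressive nasality assimilation (vowel nasalisation): /ʊ/ → [ʊ̃] before /ɲ/; /e/ → [ẽ] before /m/; /ə/ → [ə̃] before /m/ — a vowel is nasalised by an immediately following nasal consonant.
/ɪ/ sits next to the nasal /ŋ/ and is therefore nasalised to [ɪ̃].

[θɪ̃ŋo]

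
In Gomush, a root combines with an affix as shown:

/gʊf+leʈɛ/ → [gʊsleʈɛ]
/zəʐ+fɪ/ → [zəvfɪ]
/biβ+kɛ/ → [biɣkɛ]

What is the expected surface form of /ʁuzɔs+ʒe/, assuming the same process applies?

The data show regressive place assimilation: /f/ → [s] before /l/; /ʐ/ → [v] before /f/; /β/ → [ɣ] before /k/. In each pair only place changes, matching the following consonant, while manner and voice stay constant.
The rule targets /s/ (voiceless alveolar fricative), which sits before the trigger /ʒ/ (postalveolar).
The voiceless postalveolar fricative is [ʃ], so /s/ → [ʃ].

[ʁuzɔʃʒe]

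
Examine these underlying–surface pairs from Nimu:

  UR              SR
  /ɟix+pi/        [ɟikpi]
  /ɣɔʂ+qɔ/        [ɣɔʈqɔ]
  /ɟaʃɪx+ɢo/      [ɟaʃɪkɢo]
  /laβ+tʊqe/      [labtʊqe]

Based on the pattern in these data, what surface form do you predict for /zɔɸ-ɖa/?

The data show regressive manner assimilation: /x/ → [k] before /p/; /ʂ/ → [ʈ] before /q/; /x/ → [k] before /ɢ/; /β/ → [b] before /t/. In each pair only manner changes, matching the following consonant, while place and voice stay constant.
/ɸ/ is a voiceless bilabial fricative. The following trigger /ɖ/ is a stop, so /ɸ/ must become a stop as well.
A voiceless bilabial stop is [p], so the surface segment is [p].

[zɔpɖa]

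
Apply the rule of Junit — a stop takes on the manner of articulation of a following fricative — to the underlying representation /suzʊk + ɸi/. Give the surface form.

[suzʊxɸi]

/k/ is a voiceless velar stop. The following trigger /ɸ/ is a fricative, so /k/ must become a fricative as well.
The voiceless velar fricative is [x], so /k/ → [x].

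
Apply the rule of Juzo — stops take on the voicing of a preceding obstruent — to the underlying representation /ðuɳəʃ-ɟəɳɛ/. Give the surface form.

The rule targets /ɟ/ (voiced palatal stop), which sits after the trigger /ʃ/ (voiceless).
A voiceless palatal stop is [c], so the surface segment is [c].

[ðuɳəʃcəɳɛ]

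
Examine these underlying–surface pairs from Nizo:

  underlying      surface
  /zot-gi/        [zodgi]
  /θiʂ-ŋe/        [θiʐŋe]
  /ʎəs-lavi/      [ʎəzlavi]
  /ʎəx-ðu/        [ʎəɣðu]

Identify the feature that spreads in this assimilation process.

The segment that alternates is /t/, which surfaces as [d] when adjacent to /g/.
The change voiceless → voiced matches the voicing of the following /g/, identifying this as voicing assimilation.
The other alternating forms pattern the same way: /ʂ/ → [ʐ] before /ŋ/ (voiceless → voiced, matching voiced); /s/ → [z] before /l/ (voiceless → voiced, matching voiced); /x/ → [ɣ] before /ð/ (voiceless → voiced, matching voiced) — only voicing changes, and always toward the following segment.

voicing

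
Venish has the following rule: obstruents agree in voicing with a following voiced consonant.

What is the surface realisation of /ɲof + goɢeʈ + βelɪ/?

[ɲovgoɢeɖβelɪ]

The rule targets /f/ (voiceless labiodental fricative), which sits before the trigger /g/ (voiced).
The voiced labiodental fricative is [v], so /f/ → [v].
At the second juncture, /ʈ/ likewise becomes [ɖ] adjacent to /β/.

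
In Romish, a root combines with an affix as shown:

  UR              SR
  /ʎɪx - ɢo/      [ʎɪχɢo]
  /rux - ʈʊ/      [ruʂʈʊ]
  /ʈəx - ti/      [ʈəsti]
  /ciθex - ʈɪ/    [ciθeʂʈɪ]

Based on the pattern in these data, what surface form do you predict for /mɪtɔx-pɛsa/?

[mɪtɔɸpɛsa]

The data show regressive place assimilation: /x/ → [χ] before /ɢ/; /x/ → [ʂ] before /ʈ/; /x/ → [s] before /t/. In each pair only place changes, matching the following consonant, while manner and voice stay constant.
/x/ is a voiceless velar fricative. The following trigger /p/ is bilabial, so /x/ must become bilabial as well.
Changing only its place to bilabial gives [ɸ] — the voiceless bilabial fricative.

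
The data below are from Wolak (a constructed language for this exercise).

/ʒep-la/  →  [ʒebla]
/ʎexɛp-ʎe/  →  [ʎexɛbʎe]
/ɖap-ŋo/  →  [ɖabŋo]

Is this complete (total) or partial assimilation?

Comparing underlying and surface forms, /p/ → [b] is the alternation; the neighbouring /l/ is constant.
/p/ is voiceless while /l/ is voiced; the output [b] is voiced, matching the trigger — so the feature that spreads is voicing.
Place and manner are unchanged, so the assimilation is partial, not total.
The same holds elsewhere in the data: /p/ → [b] before /ʎ/ (voiceless → voiced, matching voiced); /p/ → [b] before /ŋ/ (voiceless → voiced, matching voiced) — only voicing changes, and always toward the following segment.

partial assimilation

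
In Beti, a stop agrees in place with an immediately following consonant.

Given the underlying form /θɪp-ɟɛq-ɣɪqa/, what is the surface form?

/p/ is a voiceless bilabial stop. The following trigger /ɟ/ is palatal, so /p/ must become palatal as well.
A voiceless palatal stop is [c], so the surface segment is [c].
The same rule applies at the second boundary: /q/ → [k] next to /ɣ/.

[θɪcɟɛkɣɪqa]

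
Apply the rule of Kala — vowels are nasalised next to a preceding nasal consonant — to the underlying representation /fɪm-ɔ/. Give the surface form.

[fɪmɔ̃]

The vowel /ɔ/ is adjacent to the preceding nasal /m/, so it acquires [+nasal] and surfaces as [ɔ̃].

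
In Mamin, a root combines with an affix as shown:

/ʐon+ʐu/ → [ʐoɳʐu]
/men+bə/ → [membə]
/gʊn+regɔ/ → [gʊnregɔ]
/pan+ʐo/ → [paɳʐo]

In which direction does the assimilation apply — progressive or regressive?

Comparing underlying and surface forms, /n/ → [ɳ] is the alternation; the neighbouring /ʐ/ is constant.
The change alveolar → retroflex matches the place of the following /ʐ/, identifying this as place assimilation.
The other alternating form patterns the same way: /n/ → [m] before /b/ (alveolar → bilabial, matching bilabial) — only place changes, and always toward the following segment.
Nothing changes in [gʊnregɔ]: there the adjacent consonants already agree in place (/n/ and /r/ are both alveolar), so this form is consistent with the same rule.
Since the segment that changes precedes the conditioning segment, the assimilation is regressive.

regressive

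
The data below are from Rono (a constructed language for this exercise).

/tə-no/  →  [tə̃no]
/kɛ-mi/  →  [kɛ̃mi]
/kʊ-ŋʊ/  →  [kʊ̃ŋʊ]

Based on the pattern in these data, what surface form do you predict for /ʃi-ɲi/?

The data show regressive nasality assimilation (vowel nasalisation): /ə/ → [ə̃] before /n/; /ɛ/ → [ɛ̃] before /m/; /ʊ/ → [ʊ̃] before /ŋ/ — a vowel is nasalised by an immediately following nasal consonant.
/i/ sits next to the nasal /ɲ/ and is therefore nasalised to [ĩ].

[ʃĩɲi]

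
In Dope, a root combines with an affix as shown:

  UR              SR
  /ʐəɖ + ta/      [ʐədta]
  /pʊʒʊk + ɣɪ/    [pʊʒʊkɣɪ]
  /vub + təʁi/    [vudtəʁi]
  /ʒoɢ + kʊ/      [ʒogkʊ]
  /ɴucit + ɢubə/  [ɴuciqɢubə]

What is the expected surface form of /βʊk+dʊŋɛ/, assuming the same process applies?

The data show regressive place assimilation: /ɖ/ → [d] before /t/; /b/ → [d] before /t/; /ɢ/ → [g] before /k/; /t/ → [q] before /ɢ/. In each pair only place changes, matching the following consonant, while manner and voice stay constant.
No alternation appears in [pʊʒʊkɣɪ]: there the adjacent consonants already agree in place (/k/ and /ɣ/ are both velar), so this form is consistent with the same rule.
The rule targets /k/ (voiceless velar stop), which sits before the trigger /d/ (alveolar).
Changing only its place to alveolar gives [t] — the voiceless alveolar stop.

[βʊtdʊŋɛ]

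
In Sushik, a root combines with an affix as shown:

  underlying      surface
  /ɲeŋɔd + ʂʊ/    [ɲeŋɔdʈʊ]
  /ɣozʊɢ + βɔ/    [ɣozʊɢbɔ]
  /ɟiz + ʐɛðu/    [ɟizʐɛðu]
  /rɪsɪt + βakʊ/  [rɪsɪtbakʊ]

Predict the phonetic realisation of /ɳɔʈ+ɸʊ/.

[ɳɔʈpʊ]

The data show progressive manner assimilation: /ʂ/ → [ʈ] after /d/; /β/ → [b] after /ɢ/; /β/ → [b] after /t/. In each pair only manner changes, matching the preceding consonant, while place and voice stay constant.
No alternation appears in [ɟizʐɛðu]: there the adjacent consonants already agree in manner (/ʐ/ and /z/ are both fricatives), so this form is consistent with the same rule.
The rule targets /ɸ/ (voiceless bilabial fricative), which sits after the trigger /ʈ/ (stop).
A voiceless bilabial stop is [p], so the surface segment is [p].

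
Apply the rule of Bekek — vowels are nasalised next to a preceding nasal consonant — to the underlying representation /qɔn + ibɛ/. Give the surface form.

[qɔnĩbɛ]

The vowel /i/ is adjacent to the preceding nasal /n/, so it acquires [+nasal] and surfaces as [ĩ].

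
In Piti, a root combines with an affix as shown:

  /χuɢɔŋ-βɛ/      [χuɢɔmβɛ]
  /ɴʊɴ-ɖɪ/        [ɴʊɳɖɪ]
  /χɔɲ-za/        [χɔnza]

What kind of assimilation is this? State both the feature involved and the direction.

regressive place assimilation

The segment that alternates is /ŋ/, which surfaces as [m] when adjacent to /β/.
/ŋ/ is velar while /β/ is bilabial; the output [m] is bilabial, matching the trigger — so the feature that spreads is place.
Manner and voice are unchanged, so the assimilation is partial, not total.
Checking the remaining alternations: /ɴ/ → [ɳ] before /ɖ/ (uvular → retroflex, matching retroflex); /ɲ/ → [n] before /z/ (palatal → alveolar, matching alveolar) — only place changes, and always toward the following segment.
Since the segment that changes precedes the conditioning segment, the assimilation is regressive.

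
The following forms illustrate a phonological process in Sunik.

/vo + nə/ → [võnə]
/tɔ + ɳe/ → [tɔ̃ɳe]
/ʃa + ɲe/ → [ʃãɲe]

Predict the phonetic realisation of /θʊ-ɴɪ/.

The data show regressive nasality assimilation (vowel nasalisation): /o/ → [õ] before /n/; /ɔ/ → [ɔ̃] before /ɳ/; /a/ → [ã] before /ɲ/ — a vowel is nasalised by an immediately following nasal consonant.
/ʊ/ sits next to the nasal /ɴ/ and is therefore nasalised to [ʊ̃].

[θʊ̃ɴɪ]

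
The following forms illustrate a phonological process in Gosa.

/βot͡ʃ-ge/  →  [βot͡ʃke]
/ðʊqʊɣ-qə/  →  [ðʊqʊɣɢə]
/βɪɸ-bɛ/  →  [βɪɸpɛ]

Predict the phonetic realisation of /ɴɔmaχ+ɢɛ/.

The data show progressive voicing assimilation: /g/ → [k] after /t͡ʃ/; /q/ → [ɢ] after /ɣ/; /b/ → [p] after /ɸ/. In each pair only voicing changes, matching the preceding consonant, while place and manner stay constant.
/ɢ/ is a voiced uvular stop. The preceding trigger /χ/ is voiceless, so /ɢ/ must become voiceless as well.
Changing only its voicing to voiceless gives [q] — the voiceless uvular stop.

[ɴɔmaχqɛ]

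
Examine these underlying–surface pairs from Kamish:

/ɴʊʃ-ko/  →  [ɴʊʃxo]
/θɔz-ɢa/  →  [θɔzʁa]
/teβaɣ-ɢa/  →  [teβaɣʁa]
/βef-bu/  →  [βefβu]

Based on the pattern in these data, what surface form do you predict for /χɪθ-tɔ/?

[χɪθsɔ]

The data show progressive manner assimilation: /k/ → [x] after /ʃ/; /ɢ/ → [ʁ] after /z/; /ɢ/ → [ʁ] after /ɣ/; /b/ → [β] after /f/. In each pair only manner changes, matching the preceding consonant, while place and voice stay constant.
/t/ is a voiceless alveolar stop. The preceding trigger /θ/ is a fricative, so /t/ must become a fricative as well.
A voiceless alveolar fricative is [s], so the surface segment is [s].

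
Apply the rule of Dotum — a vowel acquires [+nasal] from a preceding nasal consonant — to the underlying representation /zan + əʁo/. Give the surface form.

The vowel /ə/ is adjacent to the preceding nasal /n/, so it acquires [+nasal] and surfaces as [ə̃].

[zanə̃ʁo]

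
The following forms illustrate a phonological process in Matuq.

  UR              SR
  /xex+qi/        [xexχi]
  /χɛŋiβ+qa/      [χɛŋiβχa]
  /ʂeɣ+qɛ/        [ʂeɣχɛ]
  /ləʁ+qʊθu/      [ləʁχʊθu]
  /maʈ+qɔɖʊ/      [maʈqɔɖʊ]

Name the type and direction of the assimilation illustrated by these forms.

progressive manner assimilation

Underlying /q/ is realised as [χ] next to /x/; /x/ itself does not change.
The change stop → fricative matches the manner of the preceding /x/, identifying this as manner assimilation.
Place and voice are unchanged, so the assimilation is partial, not total.
The same holds elsewhere in the data: /q/ → [χ] after /β/ (stop → fricative, matching a fricative); /q/ → [χ] after /ɣ/ (stop → fricative, matching a fricative); /q/ → [χ] after /ʁ/ (stop → fricative, matching a fricative) — only manner changes, and always toward the preceding segment.
No alternation appears in [maʈqɔɖʊ]: there the adjacent consonants already agree in manner (/q/ and /ʈ/ are both stops), so this form is consistent with the same rule.
Since the segment that changes follows the conditioning segment, the assimilation is progressive.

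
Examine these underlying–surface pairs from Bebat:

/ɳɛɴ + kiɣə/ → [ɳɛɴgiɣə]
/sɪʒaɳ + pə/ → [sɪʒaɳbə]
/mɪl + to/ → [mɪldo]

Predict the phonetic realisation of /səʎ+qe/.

[səʎɢe]

The data show progressive voicing assimilation: /k/ → [g] after /ɴ/; /p/ → [b] after /ɳ/; /t/ → [d] after /l/. In each pair only voicing changes, matching the preceding consonant, while place and manner stay constant.
The rule targets /q/ (voiceless uvular stop), which sits after the trigger /ʎ/ (voiced).
Changing only its voicing to voiced gives [ɢ] — the voiced uvular stop.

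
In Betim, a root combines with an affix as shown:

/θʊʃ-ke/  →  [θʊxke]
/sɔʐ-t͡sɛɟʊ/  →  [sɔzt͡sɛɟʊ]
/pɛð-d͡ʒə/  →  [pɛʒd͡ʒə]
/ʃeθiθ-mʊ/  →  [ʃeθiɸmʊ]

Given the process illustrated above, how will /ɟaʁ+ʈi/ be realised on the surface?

[ɟaʐʈi]

The data show regressive place assimilation: /ʃ/ → [x] before /k/; /ʐ/ → [z] before /t͡s/; /ð/ → [ʒ] before /d͡ʒ/; /θ/ → [ɸ] before /m/. In each pair only place changes, matching the following consonant, while manner and voice stay constant.
The rule targets /ʁ/ (voiced uvular fricative), which sits before the trigger /ʈ/ (retroflex).
Changing only its place to retroflex gives [ʐ] — the voiced retroflex fricative.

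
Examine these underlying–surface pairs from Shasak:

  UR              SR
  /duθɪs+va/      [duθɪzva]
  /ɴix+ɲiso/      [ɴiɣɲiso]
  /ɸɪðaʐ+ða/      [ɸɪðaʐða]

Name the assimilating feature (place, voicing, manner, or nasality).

voicing

The segment that alternates is /s/, which surfaces as [z] when adjacent to /v/.
The change voiceless → voiced matches the voicing of the following /v/, identifying this as voicing assimilation.
Checking the remaining alternation: /x/ → [ɣ] before /ɲ/ (voiceless → voiced, matching voiced) — only voicing changes, and always toward the following segment.
Nothing changes in [ɸɪðaʐða]: there the adjacent consonants already agree in voicing (/ʐ/ and /ð/ are both voiced), so this form is consistent with the same rule.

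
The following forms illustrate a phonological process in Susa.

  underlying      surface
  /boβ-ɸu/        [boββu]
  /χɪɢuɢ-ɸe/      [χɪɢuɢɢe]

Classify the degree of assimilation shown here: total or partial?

total assimilation

Comparing underlying and surface forms, /ɸ/ → [ɢ] is the alternation; the neighbouring /ɢ/ is constant.
The output [ɢ] is identical to the trigger /ɢ/ — every feature (place, manner, voicing) has been copied — so this is total assimilation.
The remaining alternation confirms this: /ɸ/ → [β] after /β/ — in each case the output is a copy of the preceding consonant.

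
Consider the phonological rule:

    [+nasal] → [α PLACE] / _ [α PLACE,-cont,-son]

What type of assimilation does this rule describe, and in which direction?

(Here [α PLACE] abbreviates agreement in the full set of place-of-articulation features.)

The shared variable α links the value of the place features (abbreviated [PLACE]) on the target to the same value on the neighbouring segment, so place is the feature that assimilates.
Since the environment is written after the underscore, the trigger follows the target; the direction is regressive.

regressive place assimilation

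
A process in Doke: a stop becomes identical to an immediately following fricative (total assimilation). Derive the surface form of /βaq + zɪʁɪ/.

[βazzɪʁɪ]

/q/ is the segment targeted by the rule; it sits immediately before /z/, so it assimilates completely and surfaces as [z].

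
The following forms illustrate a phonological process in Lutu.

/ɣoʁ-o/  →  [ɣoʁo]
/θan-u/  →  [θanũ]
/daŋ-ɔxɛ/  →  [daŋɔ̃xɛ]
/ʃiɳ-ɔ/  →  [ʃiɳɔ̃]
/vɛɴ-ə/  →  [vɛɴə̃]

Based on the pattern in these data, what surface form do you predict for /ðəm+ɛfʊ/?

[ðəmɛ̃fʊ]

The data show progressive nasality assimilation (vowel nasalisation): /u/ → [ũ] after /n/; /ɔ/ → [ɔ̃] after /ŋ/; /ɔ/ → [ɔ̃] after /ɳ/; /ə/ → [ə̃] after /ɴ/ — a vowel is nasalised by an immediately preceding nasal consonant.
No change occurs in [ɣoʁo] because the vowel at the boundary is adjacent to an oral consonant, not a nasal (/o/ next to /ʁ/).
/ɛ/ sits next to the nasal /m/ and is therefore nasalised to [ɛ̃].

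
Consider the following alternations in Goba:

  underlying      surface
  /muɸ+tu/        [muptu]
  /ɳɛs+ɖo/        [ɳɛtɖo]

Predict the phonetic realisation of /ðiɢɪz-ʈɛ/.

[ðiɢɪdʈɛ]

The data show regressive manner assimilation: /ɸ/ → [p] before /t/; /s/ → [t] before /ɖ/. In each pair only manner changes, matching the following consonant, while place and voice stay constant.
/z/ is a voiced alveolar fricative. The following trigger /ʈ/ is a stop, so /z/ must become a stop as well.
The voiced alveolar stop is [d], so /z/ → [d].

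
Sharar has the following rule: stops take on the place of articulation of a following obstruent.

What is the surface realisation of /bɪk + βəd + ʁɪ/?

/k/ is a voiceless velar stop. The following trigger /β/ is bilabial, so /k/ must become bilabial as well.
The voiceless bilabial stop is [p], so /k/ → [p].
At the second juncture, /d/ likewise becomes [ɢ] adjacent to /ʁ/.

[bɪpβəɢʁɪ]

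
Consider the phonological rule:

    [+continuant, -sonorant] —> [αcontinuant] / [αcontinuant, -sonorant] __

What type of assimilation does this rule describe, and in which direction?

progressive manner assimilation

The rule copies [continuant] (continuancy) from the environment onto the target fricatives; since [±continuant] encodes the stop/fricative manner contrast, the assimilating dimension is manner.
The conditioning segment sits to the left of the focus bar, meaning the trigger precedes the segment that changes — progressive assimilation.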